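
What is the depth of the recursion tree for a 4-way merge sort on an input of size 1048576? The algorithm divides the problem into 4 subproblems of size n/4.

For divide and conquer with division factor 4:

Problem sizes at each level:
Level 0: 1048576
Level 1: 262144
Level 2: 65536
Level 3: 16384
Level 4: 4096
Level 5: 1024
Level 6: 256
Level 7: 64
Level 8: 16
Level 9: 4
Level 10: 1

The root is level 0 and the size-1 base case is level 10 (the tree spans levels 0 through 10, i.e. 11 levels counting the root), so the depth is the number of divisions: log_4(1048576) = 10

The recursion tree depth is log_4(1048576) = 10. At each level, the problem size is divided by 4, so it takes 10 divisions to reduce to a base case of size 1. The algorithm makes 4 recursive calls at each level.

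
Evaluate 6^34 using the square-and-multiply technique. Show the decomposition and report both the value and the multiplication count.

Computing 6^34 by squaring (build up from 6^1; each line after the first costs one multiplication):

6^1 = 6
6^2 = (6^1)^2 = 6^2 = 36
6^4 = (6^2)^2 = 36^2 = 1296
6^8 = (6^4)^2 = 1296^2 = 1679616
6^16 = (6^8)^2 = 1679616^2 = 2821109907456
6^17 = 6 * 6^16 = 6 * 2821109907456 = 16926659444736
6^34 = (6^17)^2 = 16926659444736^2 = 286511799958070431838109696

Result: 286511799958070431838109696
Multiplications needed: 6 (6 lines after 6^1)

6^34 = 286511799958070431838109696. Using exponentiation by squaring, this requires 6 multiplications. The key idea: if the exponent is even, square the half-power; if odd, multiply by the base once.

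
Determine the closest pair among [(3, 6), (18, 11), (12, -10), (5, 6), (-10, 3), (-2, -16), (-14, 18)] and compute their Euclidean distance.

Computing all pairwise distances among 7 points:

d((3, 6), (18, 11)) = 15.8114
d((3, 6), (12, -10)) = 18.3576
d((3, 6), (5, 6)) = 2.0 <-- minimum
d((3, 6), (-10, 3)) = 13.3417
d((3, 6), (-2, -16)) = 22.561
d((3, 6), (-14, 18)) = 20.8087
d((18, 11), (12, -10)) = 21.8403
d((18, 11), (5, 6)) = 13.9284
d((18, 11), (-10, 3)) = 29.1204
d((18, 11), (-2, -16)) = 33.6006
d((18, 11), (-14, 18)) = 32.7567
d((12, -10), (5, 6)) = 17.4642
d((12, -10), (-10, 3)) = 25.5539
d((12, -10), (-2, -16)) = 15.2315
d((12, -10), (-14, 18)) = 38.2099
d((5, 6), (-10, 3)) = 15.2971
d((5, 6), (-2, -16)) = 23.0868
d((5, 6), (-14, 18)) = 22.4722
d((-10, 3), (-2, -16)) = 20.6155
d((-10, 3), (-14, 18)) = 15.5242
d((-2, -16), (-14, 18)) = 36.0555

Closest pair: (3, 6) and (5, 6) with distance 2.0

The closest pair is (3, 6) and (5, 6) with Euclidean distance 2.0. For 7 points, brute-force pairwise comparison is shown above. For large n, the divide-and-conquer algorithm (sort by x, recurse on halves, check the dividing strip) achieves O(n log n).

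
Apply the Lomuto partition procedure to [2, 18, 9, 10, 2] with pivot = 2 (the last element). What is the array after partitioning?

Lomuto partition with pivot = 2:

Initial array: [2, 18, 9, 10, 2]

arr[0]=2 <= 2: swap with position 0, array becomes [2, 18, 9, 10, 2]
arr[1]=18 > 2: no swap
arr[2]=9 > 2: no swap
arr[3]=10 > 2: no swap

Place pivot at position 1: [2, 2, 9, 10, 18]
Pivot position: 1

After partitioning with pivot 2, the array becomes [2, 2, 9, 10, 18]. The pivot is placed at index 1. All elements to the left of the pivot are <= 2, and all elements to the right are > 2.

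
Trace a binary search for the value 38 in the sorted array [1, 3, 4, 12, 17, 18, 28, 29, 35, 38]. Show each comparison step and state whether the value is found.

Binary search for 38 in [1, 3, 4, 12, 17, 18, 28, 29, 35, 38]:

lo=0, hi=9, mid=4, arr[mid]=17 -> 17 < 38, search right half
lo=5, hi=9, mid=7, arr[mid]=29 -> 29 < 38, search right half
lo=8, hi=9, mid=8, arr[mid]=35 -> 35 < 38, search right half
lo=9, hi=9, mid=9, arr[mid]=38 -> Found target at index 9!

Binary search finds 38 at index 9 after 4 comparisons. The search repeatedly halves the search space by comparing with the middle element.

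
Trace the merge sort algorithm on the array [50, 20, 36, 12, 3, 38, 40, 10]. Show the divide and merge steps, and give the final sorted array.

Merge sort trace:

Split: [50, 20, 36, 12, 3, 38, 40, 10] -> [50, 20, 36, 12] and [3, 38, 40, 10]
  Split: [50, 20, 36, 12] -> [50, 20] and [36, 12]
    Split: [50, 20] -> [50] and [20]
    Merge: [50] + [20] -> [20, 50]
    Split: [36, 12] -> [36] and [12]
    Merge: [36] + [12] -> [12, 36]
  Merge: [20, 50] + [12, 36] -> [12, 20, 36, 50]
  Split: [3, 38, 40, 10] -> [3, 38] and [40, 10]
    Split: [3, 38] -> [3] and [38]
    Merge: [3] + [38] -> [3, 38]
    Split: [40, 10] -> [40] and [10]
    Merge: [40] + [10] -> [10, 40]
  Merge: [3, 38] + [10, 40] -> [3, 10, 38, 40]
Merge: [12, 20, 36, 50] + [3, 10, 38, 40] -> [3, 10, 12, 20, 36, 38, 40, 50]

Final sorted array: [3, 10, 12, 20, 36, 38, 40, 50]

The merge sort proceeds by recursively splitting the array and merging sorted halves.
After all merges, the sorted array is [3, 10, 12, 20, 36, 38, 40, 50].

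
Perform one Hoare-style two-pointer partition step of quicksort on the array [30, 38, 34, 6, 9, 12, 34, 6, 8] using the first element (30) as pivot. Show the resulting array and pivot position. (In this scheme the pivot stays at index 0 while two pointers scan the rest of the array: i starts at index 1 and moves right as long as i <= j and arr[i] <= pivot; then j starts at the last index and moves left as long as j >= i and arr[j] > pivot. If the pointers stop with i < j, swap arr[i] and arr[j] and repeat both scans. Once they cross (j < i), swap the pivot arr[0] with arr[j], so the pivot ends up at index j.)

Hoare-style two-pointer partition with pivot = 30:

Initial array: [30, 38, 34, 6, 9, 12, 34, 6, 8]

Pointers start at i = 1, j = 8.
i stops at index 1 (arr[1]=38 > 30), j stops at index 8 (arr[8]=8 <= 30): swap arr[1] and arr[8], array becomes [30, 8, 34, 6, 9, 12, 34, 6, 38]
i stops at index 2 (arr[2]=34 > 30), j stops at index 7 (arr[7]=6 <= 30): swap arr[2] and arr[7], array becomes [30, 8, 6, 6, 9, 12, 34, 34, 38]
i ends at 6, j ends at 5: the pointers have crossed (j < i), so scanning stops.

Swap pivot arr[0] with arr[5] to place pivot at position 5: [12, 8, 6, 6, 9, 30, 34, 34, 38]
Pivot position: 5

After partitioning with pivot 30, the array becomes [12, 8, 6, 6, 9, 30, 34, 34, 38]. The pivot is placed at index 5. All elements to the left of the pivot are <= 30, and all elements to the right are > 30.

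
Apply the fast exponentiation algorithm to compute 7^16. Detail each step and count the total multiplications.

Computing 7^16 by squaring (build up from 7^1; each line after the first costs one multiplication):

7^1 = 7
7^2 = (7^1)^2 = 7^2 = 49
7^4 = (7^2)^2 = 49^2 = 2401
7^8 = (7^4)^2 = 2401^2 = 5764801
7^16 = (7^8)^2 = 5764801^2 = 33232930569601

Result: 33232930569601
Multiplications needed: 4 (4 lines after 7^1)

7^16 = 33232930569601. Using exponentiation by squaring, this requires 4 multiplications. The key idea: if the exponent is even, square the half-power; if odd, multiply by the base once.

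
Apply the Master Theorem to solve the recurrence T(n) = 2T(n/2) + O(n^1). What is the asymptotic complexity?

Master Theorem for T(n) = 2T(n/2) + O(n^1):

a = 2, b = 2, c = 1
log_b(a) = log_2(2) = 1.0000

Case 2: c = 1 = log_2(2) = 1.0000
T(n) = O(n^1 log n) = O(n log n)

For T(n) = 2T(n/2) + O(n^1): log_2(2) = 1.0000. This is Case 2 of the Master Theorem (c = log_b(a), equal work at all levels), giving O(n log n).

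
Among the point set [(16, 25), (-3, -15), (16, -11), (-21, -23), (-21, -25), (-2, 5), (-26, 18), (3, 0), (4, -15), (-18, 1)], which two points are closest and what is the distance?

Computing all pairwise distances among 10 points:

d((16, 25), (-3, -15)) = 44.2832
d((16, 25), (16, -11)) = 36.0
d((16, 25), (-21, -23)) = 60.6053
d((16, 25), (-21, -25)) = 62.2013
d((16, 25), (-2, 5)) = 26.9072
d((16, 25), (-26, 18)) = 42.5793
d((16, 25), (3, 0)) = 28.178
d((16, 25), (4, -15)) = 41.7612
d((16, 25), (-18, 1)) = 41.6173
d((-3, -15), (16, -11)) = 19.4165
d((-3, -15), (-21, -23)) = 19.6977
d((-3, -15), (-21, -25)) = 20.5913
d((-3, -15), (-2, 5)) = 20.025
d((-3, -15), (-26, 18)) = 40.2244
d((-3, -15), (3, 0)) = 16.1555
d((-3, -15), (4, -15)) = 7.0
d((-3, -15), (-18, 1)) = 21.9317
d((16, -11), (-21, -23)) = 38.8973
d((16, -11), (-21, -25)) = 39.5601
d((16, -11), (-2, 5)) = 24.0832
d((16, -11), (-26, 18)) = 51.0392
d((16, -11), (3, 0)) = 17.0294
d((16, -11), (4, -15)) = 12.6491
d((16, -11), (-18, 1)) = 36.0555
d((-21, -23), (-21, -25)) = 2.0 <-- minimum
d((-21, -23), (-2, 5)) = 33.8378
d((-21, -23), (-26, 18)) = 41.3038
d((-21, -23), (3, 0)) = 33.2415
d((-21, -23), (4, -15)) = 26.2488
d((-21, -23), (-18, 1)) = 24.1868
d((-21, -25), (-2, 5)) = 35.5106
d((-21, -25), (-26, 18)) = 43.2897
d((-21, -25), (3, 0)) = 34.6554
d((-21, -25), (4, -15)) = 26.9258
d((-21, -25), (-18, 1)) = 26.1725
d((-2, 5), (-26, 18)) = 27.2947
d((-2, 5), (3, 0)) = 7.0711
d((-2, 5), (4, -15)) = 20.8806
d((-2, 5), (-18, 1)) = 16.4924
d((-26, 18), (3, 0)) = 34.1321
d((-26, 18), (4, -15)) = 44.5982
d((-26, 18), (-18, 1)) = 18.7883
d((3, 0), (4, -15)) = 15.0333
d((3, 0), (-18, 1)) = 21.0238
d((4, -15), (-18, 1)) = 27.2029

Closest pair: (-21, -23) and (-21, -25) with distance 2.0

The closest pair is (-21, -23) and (-21, -25) with Euclidean distance 2.0. For 10 points, brute-force pairwise comparison is shown above. For large n, the divide-and-conquer algorithm (sort by x, recurse on halves, check the dividing strip) achieves O(n log n).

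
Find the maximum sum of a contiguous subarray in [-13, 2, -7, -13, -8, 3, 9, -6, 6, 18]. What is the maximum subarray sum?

Using Kadane's algorithm on [-13, 2, -7, -13, -8, 3, 9, -6, 6, 18]:

Scanning through the array:
Position 1 (value 2): max_ending_here = 2, max_so_far = 2
Position 2 (value -7): max_ending_here = -5, max_so_far = 2
Position 3 (value -13): max_ending_here = -13, max_so_far = 2
Position 4 (value -8): max_ending_here = -8, max_so_far = 2
Position 5 (value 3): max_ending_here = 3, max_so_far = 3
Position 6 (value 9): max_ending_here = 12, max_so_far = 12
Position 7 (value -6): max_ending_here = 6, max_so_far = 12
Position 8 (value 6): max_ending_here = 12, max_so_far = 12
Position 9 (value 18): max_ending_here = 30, max_so_far = 30

Maximum subarray: [3, 9, -6, 6, 18]
Maximum sum: 30

The maximum subarray is [3, 9, -6, 6, 18] with sum 30. This subarray runs from index 5 to index 9.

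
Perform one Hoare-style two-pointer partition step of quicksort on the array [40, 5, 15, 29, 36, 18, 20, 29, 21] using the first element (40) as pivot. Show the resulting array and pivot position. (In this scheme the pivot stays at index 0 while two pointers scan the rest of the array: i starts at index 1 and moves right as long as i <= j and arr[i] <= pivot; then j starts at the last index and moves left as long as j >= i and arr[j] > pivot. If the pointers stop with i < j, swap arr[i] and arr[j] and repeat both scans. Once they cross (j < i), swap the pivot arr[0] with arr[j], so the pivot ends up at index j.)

Hoare-style two-pointer partition with pivot = 40:

Initial array: [40, 5, 15, 29, 36, 18, 20, 29, 21]

Pointers start at i = 1, j = 8.
i ends at 9, j ends at 8: the pointers have crossed (j < i), so scanning stops.

Swap pivot arr[0] with arr[8] to place pivot at position 8: [21, 5, 15, 29, 36, 18, 20, 29, 40]
Pivot position: 8

After partitioning with pivot 40, the array becomes [21, 5, 15, 29, 36, 18, 20, 29, 40]. The pivot is placed at index 8. All elements to the left of the pivot are <= 40, and all elements to the right are > 40.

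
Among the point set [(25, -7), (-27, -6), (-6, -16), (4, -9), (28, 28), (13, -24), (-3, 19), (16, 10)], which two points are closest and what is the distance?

Computing all pairwise distances among 8 points:

d((25, -7), (-27, -6)) = 52.0096
d((25, -7), (-6, -16)) = 32.28
d((25, -7), (4, -9)) = 21.095
d((25, -7), (28, 28)) = 35.1283
d((25, -7), (13, -24)) = 20.8087
d((25, -7), (-3, 19)) = 38.2099
d((25, -7), (16, 10)) = 19.2354
d((-27, -6), (-6, -16)) = 23.2594
d((-27, -6), (4, -9)) = 31.1448
d((-27, -6), (28, 28)) = 64.6607
d((-27, -6), (13, -24)) = 43.8634
d((-27, -6), (-3, 19)) = 34.6554
d((-27, -6), (16, 10)) = 45.8803
d((-6, -16), (4, -9)) = 12.2066 <-- minimum
d((-6, -16), (28, 28)) = 55.6058
d((-6, -16), (13, -24)) = 20.6155
d((-6, -16), (-3, 19)) = 35.1283
d((-6, -16), (16, 10)) = 34.0588
d((4, -9), (28, 28)) = 44.1022
d((4, -9), (13, -24)) = 17.4929
d((4, -9), (-3, 19)) = 28.8617
d((4, -9), (16, 10)) = 22.4722
d((28, 28), (13, -24)) = 54.1202
d((28, 28), (-3, 19)) = 32.28
d((28, 28), (16, 10)) = 21.6333
d((13, -24), (-3, 19)) = 45.8803
d((13, -24), (16, 10)) = 34.1321
d((-3, 19), (16, 10)) = 21.0238

Closest pair: (-6, -16) and (4, -9) with distance 12.2066

The closest pair is (-6, -16) and (4, -9) with Euclidean distance 12.2066. For 8 points, brute-force pairwise comparison is shown above. For large n, the divide-and-conquer algorithm (sort by x, recurse on halves, check the dividing strip) achieves O(n log n).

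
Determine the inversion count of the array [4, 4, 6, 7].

Finding inversions in [4, 4, 6, 7]:


Total inversions: 0

The array has 0 inversions. It is already sorted.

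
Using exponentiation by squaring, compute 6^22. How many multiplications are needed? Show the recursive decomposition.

Computing 6^22 by squaring (build up from 6^1; each line after the first costs one multiplication):

6^1 = 6
6^2 = (6^1)^2 = 6^2 = 36
6^4 = (6^2)^2 = 36^2 = 1296
6^5 = 6 * 6^4 = 6 * 1296 = 7776
6^10 = (6^5)^2 = 7776^2 = 60466176
6^11 = 6 * 6^10 = 6 * 60466176 = 362797056
6^22 = (6^11)^2 = 362797056^2 = 131621703842267136

Result: 131621703842267136
Multiplications needed: 6 (6 lines after 6^1)

6^22 = 131621703842267136. Using exponentiation by squaring, this requires 6 multiplications. The key idea: if the exponent is even, square the half-power; if odd, multiply by the base once.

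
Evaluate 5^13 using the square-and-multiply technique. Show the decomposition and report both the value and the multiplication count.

Computing 5^13 by squaring (build up from 5^1; each line after the first costs one multiplication):

5^1 = 5
5^2 = (5^1)^2 = 5^2 = 25
5^3 = 5 * 5^2 = 5 * 25 = 125
5^6 = (5^3)^2 = 125^2 = 15625
5^12 = (5^6)^2 = 15625^2 = 244140625
5^13 = 5 * 5^12 = 5 * 244140625 = 1220703125

Result: 1220703125
Multiplications needed: 5 (5 lines after 5^1)

5^13 = 1220703125. Using exponentiation by squaring, this requires 5 multiplications. The key idea: if the exponent is even, square the half-power; if odd, multiply by the base once.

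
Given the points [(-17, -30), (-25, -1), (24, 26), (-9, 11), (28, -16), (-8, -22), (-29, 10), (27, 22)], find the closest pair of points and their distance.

Computing all pairwise distances among 8 points:

d((-17, -30), (-25, -1)) = 30.0832
d((-17, -30), (24, 26)) = 69.4046
d((-17, -30), (-9, 11)) = 41.7732
d((-17, -30), (28, -16)) = 47.1275
d((-17, -30), (-8, -22)) = 12.0416
d((-17, -30), (-29, 10)) = 41.7612
d((-17, -30), (27, 22)) = 68.1175
d((-25, -1), (24, 26)) = 55.9464
d((-25, -1), (-9, 11)) = 20.0
d((-25, -1), (28, -16)) = 55.0818
d((-25, -1), (-8, -22)) = 27.0185
d((-25, -1), (-29, 10)) = 11.7047
d((-25, -1), (27, 22)) = 56.8595
d((24, 26), (-9, 11)) = 36.2491
d((24, 26), (28, -16)) = 42.19
d((24, 26), (-8, -22)) = 57.6888
d((24, 26), (-29, 10)) = 55.3624
d((24, 26), (27, 22)) = 5.0 <-- minimum
d((-9, 11), (28, -16)) = 45.8039
d((-9, 11), (-8, -22)) = 33.0151
d((-9, 11), (-29, 10)) = 20.025
d((-9, 11), (27, 22)) = 37.6431
d((28, -16), (-8, -22)) = 36.4966
d((28, -16), (-29, 10)) = 62.6498
d((28, -16), (27, 22)) = 38.0132
d((-8, -22), (-29, 10)) = 38.2753
d((-8, -22), (27, 22)) = 56.2228
d((-29, 10), (27, 22)) = 57.2713

Closest pair: (24, 26) and (27, 22) with distance 5.0

The closest pair is (24, 26) and (27, 22) with Euclidean distance 5.0. For 8 points, brute-force pairwise comparison is shown above. For large n, the divide-and-conquer algorithm (sort by x, recurse on halves, check the dividing strip) achieves O(n log n).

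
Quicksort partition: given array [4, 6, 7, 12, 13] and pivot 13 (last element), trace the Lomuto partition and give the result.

Lomuto partition with pivot = 13:

Initial array: [4, 6, 7, 12, 13]

arr[0]=4 <= 13: swap with position 0, array becomes [4, 6, 7, 12, 13]
arr[1]=6 <= 13: swap with position 1, array becomes [4, 6, 7, 12, 13]
arr[2]=7 <= 13: swap with position 2, array becomes [4, 6, 7, 12, 13]
arr[3]=12 <= 13: swap with position 3, array becomes [4, 6, 7, 12, 13]

Place pivot at position 4: [4, 6, 7, 12, 13]
Pivot position: 4

After partitioning with pivot 13, the array becomes [4, 6, 7, 12, 13]. The pivot is placed at index 4. All elements to the left of the pivot are <= 13, and all elements to the right are > 13.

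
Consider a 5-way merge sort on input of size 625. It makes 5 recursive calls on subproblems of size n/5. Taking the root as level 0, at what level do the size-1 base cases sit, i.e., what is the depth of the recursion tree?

For divide and conquer with division factor 5:

Problem sizes at each level:
Level 0: 625
Level 1: 125
Level 2: 25
Level 3: 5
Level 4: 1

The root is level 0 and the size-1 base case is level 4 (the tree spans levels 0 through 4, i.e. 5 levels counting the root), so the depth is the number of divisions: log_5(625) = 4

The recursion tree depth is log_5(625) = 4. At each level, the problem size is divided by 5, so it takes 4 divisions to reduce to a base case of size 1. The algorithm makes 5 recursive calls at each level.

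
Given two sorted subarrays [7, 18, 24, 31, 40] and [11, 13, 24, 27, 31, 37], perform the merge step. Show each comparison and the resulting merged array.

Merging process:

Compare 7 vs 11: take 7 from left. Merged: [7]
Compare 18 vs 11: take 11 from right. Merged: [7, 11]
Compare 18 vs 13: take 13 from right. Merged: [7, 11, 13]
Compare 18 vs 24: take 18 from left. Merged: [7, 11, 13, 18]
Compare 24 vs 24: take 24 from left. Merged: [7, 11, 13, 18, 24]
Compare 31 vs 24: take 24 from right. Merged: [7, 11, 13, 18, 24, 24]
Compare 31 vs 27: take 27 from right. Merged: [7, 11, 13, 18, 24, 24, 27]
Compare 31 vs 31: take 31 from left. Merged: [7, 11, 13, 18, 24, 24, 27, 31]
Compare 40 vs 31: take 31 from right. Merged: [7, 11, 13, 18, 24, 24, 27, 31, 31]
Compare 40 vs 37: take 37 from right. Merged: [7, 11, 13, 18, 24, 24, 27, 31, 31, 37]
Append remaining from left: [40]. Merged: [7, 11, 13, 18, 24, 24, 27, 31, 31, 37, 40]

Final merged array: [7, 11, 13, 18, 24, 24, 27, 31, 31, 37, 40]
Total comparisons: 10

The merged array is [7, 11, 13, 18, 24, 24, 27, 31, 31, 37, 40], requiring 10 comparisons. The merge step runs in O(n) time where n is the total number of elements.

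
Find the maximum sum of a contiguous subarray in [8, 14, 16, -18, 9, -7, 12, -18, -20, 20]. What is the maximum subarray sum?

Using Kadane's algorithm on [8, 14, 16, -18, 9, -7, 12, -18, -20, 20]:

Scanning through the array:
Position 1 (value 14): max_ending_here = 22, max_so_far = 22
Position 2 (value 16): max_ending_here = 38, max_so_far = 38
Position 3 (value -18): max_ending_here = 20, max_so_far = 38
Position 4 (value 9): max_ending_here = 29, max_so_far = 38
Position 5 (value -7): max_ending_here = 22, max_so_far = 38
Position 6 (value 12): max_ending_here = 34, max_so_far = 38
Position 7 (value -18): max_ending_here = 16, max_so_far = 38
Position 8 (value -20): max_ending_here = -4, max_so_far = 38
Position 9 (value 20): max_ending_here = 20, max_so_far = 38

Maximum subarray: [8, 14, 16]
Maximum sum: 38

The maximum subarray is [8, 14, 16] with sum 38. This subarray runs from index 0 to index 2.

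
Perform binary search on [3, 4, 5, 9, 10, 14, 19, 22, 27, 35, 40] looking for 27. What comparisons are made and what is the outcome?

Binary search for 27 in [3, 4, 5, 9, 10, 14, 19, 22, 27, 35, 40]:

lo=0, hi=10, mid=5, arr[mid]=14 -> 14 < 27, search right half
lo=6, hi=10, mid=8, arr[mid]=27 -> Found target at index 8!

Binary search finds 27 at index 8 after 2 comparisons. The search repeatedly halves the search space by comparing with the middle element.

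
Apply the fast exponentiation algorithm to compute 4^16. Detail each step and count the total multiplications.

Computing 4^16 by squaring (build up from 4^1; each line after the first costs one multiplication):

4^1 = 4
4^2 = (4^1)^2 = 4^2 = 16
4^4 = (4^2)^2 = 16^2 = 256
4^8 = (4^4)^2 = 256^2 = 65536
4^16 = (4^8)^2 = 65536^2 = 4294967296

Result: 4294967296
Multiplications needed: 4 (4 lines after 4^1)

4^16 = 4294967296. Using exponentiation by squaring, this requires 4 multiplications. The key idea: if the exponent is even, square the half-power; if odd, multiply by the base once.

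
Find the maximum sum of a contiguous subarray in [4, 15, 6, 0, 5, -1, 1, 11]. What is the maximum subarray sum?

Using Kadane's algorithm on [4, 15, 6, 0, 5, -1, 1, 11]:

Scanning through the array:
Position 1 (value 15): max_ending_here = 19, max_so_far = 19
Position 2 (value 6): max_ending_here = 25, max_so_far = 25
Position 3 (value 0): max_ending_here = 25, max_so_far = 25
Position 4 (value 5): max_ending_here = 30, max_so_far = 30
Position 5 (value -1): max_ending_here = 29, max_so_far = 30
Position 6 (value 1): max_ending_here = 30, max_so_far = 30
Position 7 (value 11): max_ending_here = 41, max_so_far = 41

Maximum subarray: [4, 15, 6, 0, 5, -1, 1, 11]
Maximum sum: 41

The maximum subarray is [4, 15, 6, 0, 5, -1, 1, 11] with sum 41. This subarray runs from index 0 to index 7.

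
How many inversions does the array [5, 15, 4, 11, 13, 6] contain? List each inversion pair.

Finding inversions in [5, 15, 4, 11, 13, 6]:

(0, 2): arr[0]=5 > arr[2]=4
(1, 2): arr[1]=15 > arr[2]=4
(1, 3): arr[1]=15 > arr[3]=11
(1, 4): arr[1]=15 > arr[4]=13
(1, 5): arr[1]=15 > arr[5]=6
(3, 5): arr[3]=11 > arr[5]=6
(4, 5): arr[4]=13 > arr[5]=6

Total inversions: 7

The array has 7 inversion(s): (0,2), (1,2), (1,3), (1,4), (1,5), (3,5), (4,5). Each pair (i,j) satisfies i < j and arr[i] > arr[j].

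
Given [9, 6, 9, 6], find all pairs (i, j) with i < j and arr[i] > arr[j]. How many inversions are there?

Finding inversions in [9, 6, 9, 6]:

(0, 1): arr[0]=9 > arr[1]=6
(0, 3): arr[0]=9 > arr[3]=6
(2, 3): arr[2]=9 > arr[3]=6

Total inversions: 3

The array has 3 inversion(s): (0,1), (0,3), (2,3). Each pair (i,j) satisfies i < j and arr[i] > arr[j].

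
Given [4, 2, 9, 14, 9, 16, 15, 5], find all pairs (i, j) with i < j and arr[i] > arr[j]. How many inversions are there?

Finding inversions in [4, 2, 9, 14, 9, 16, 15, 5]:

(0, 1): arr[0]=4 > arr[1]=2
(2, 7): arr[2]=9 > arr[7]=5
(3, 4): arr[3]=14 > arr[4]=9
(3, 7): arr[3]=14 > arr[7]=5
(4, 7): arr[4]=9 > arr[7]=5
(5, 6): arr[5]=16 > arr[6]=15
(5, 7): arr[5]=16 > arr[7]=5
(6, 7): arr[6]=15 > arr[7]=5

Total inversions: 8

The array has 8 inversion(s): (0,1), (2,7), (3,4), (3,7), (4,7), (5,6), (5,7), (6,7). Each pair (i,j) satisfies i < j and arr[i] > arr[j].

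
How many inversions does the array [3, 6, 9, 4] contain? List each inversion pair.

Finding inversions in [3, 6, 9, 4]:

(1, 3): arr[1]=6 > arr[3]=4
(2, 3): arr[2]=9 > arr[3]=4

Total inversions: 2

The array has 2 inversion(s): (1,3), (2,3). Each pair (i,j) satisfies i < j and arr[i] > arr[j].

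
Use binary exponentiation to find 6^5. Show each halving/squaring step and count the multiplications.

Computing 6^5 by squaring (build up from 6^1; each line after the first costs one multiplication):

6^1 = 6
6^2 = (6^1)^2 = 6^2 = 36
6^4 = (6^2)^2 = 36^2 = 1296
6^5 = 6 * 6^4 = 6 * 1296 = 7776

Result: 7776
Multiplications needed: 3 (3 lines after 6^1)

6^5 = 7776. Using exponentiation by squaring, this requires 3 multiplications. The key idea: if the exponent is even, square the half-power; if odd, multiply by the base once.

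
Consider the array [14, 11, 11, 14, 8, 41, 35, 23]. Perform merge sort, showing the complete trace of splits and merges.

Merge sort trace:

Split: [14, 11, 11, 14, 8, 41, 35, 23] -> [14, 11, 11, 14] and [8, 41, 35, 23]
  Split: [14, 11, 11, 14] -> [14, 11] and [11, 14]
    Split: [14, 11] -> [14] and [11]
    Merge: [14] + [11] -> [11, 14]
    Split: [11, 14] -> [11] and [14]
    Merge: [11] + [14] -> [11, 14]
  Merge: [11, 14] + [11, 14] -> [11, 11, 14, 14]
  Split: [8, 41, 35, 23] -> [8, 41] and [35, 23]
    Split: [8, 41] -> [8] and [41]
    Merge: [8] + [41] -> [8, 41]
    Split: [35, 23] -> [35] and [23]
    Merge: [35] + [23] -> [23, 35]
  Merge: [8, 41] + [23, 35] -> [8, 23, 35, 41]
Merge: [11, 11, 14, 14] + [8, 23, 35, 41] -> [8, 11, 11, 14, 14, 23, 35, 41]

Final sorted array: [8, 11, 11, 14, 14, 23, 35, 41]

The merge sort proceeds by recursively splitting the array and merging sorted halves.
After all merges, the sorted array is [8, 11, 11, 14, 14, 23, 35, 41].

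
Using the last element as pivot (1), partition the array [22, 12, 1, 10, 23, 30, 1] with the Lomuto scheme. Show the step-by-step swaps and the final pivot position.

Lomuto partition with pivot = 1:

Initial array: [22, 12, 1, 10, 23, 30, 1]

arr[0]=22 > 1: no swap
arr[1]=12 > 1: no swap
arr[2]=1 <= 1: swap with position 0, array becomes [1, 12, 22, 10, 23, 30, 1]
arr[3]=10 > 1: no swap
arr[4]=23 > 1: no swap
arr[5]=30 > 1: no swap

Place pivot at position 1: [1, 1, 22, 10, 23, 30, 12]
Pivot position: 1

After partitioning with pivot 1, the array becomes [1, 1, 22, 10, 23, 30, 12]. The pivot is placed at index 1. All elements to the left of the pivot are <= 1, and all elements to the right are > 1.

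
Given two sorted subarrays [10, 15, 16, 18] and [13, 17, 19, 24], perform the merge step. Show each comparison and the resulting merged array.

Merging process:

Compare 10 vs 13: take 10 from left. Merged: [10]
Compare 15 vs 13: take 13 from right. Merged: [10, 13]
Compare 15 vs 17: take 15 from left. Merged: [10, 13, 15]
Compare 16 vs 17: take 16 from left. Merged: [10, 13, 15, 16]
Compare 18 vs 17: take 17 from right. Merged: [10, 13, 15, 16, 17]
Compare 18 vs 19: take 18 from left. Merged: [10, 13, 15, 16, 17, 18]
Append remaining from right: [19, 24]. Merged: [10, 13, 15, 16, 17, 18, 19, 24]

Final merged array: [10, 13, 15, 16, 17, 18, 19, 24]
Total comparisons: 6

The merged array is [10, 13, 15, 16, 17, 18, 19, 24], requiring 6 comparisons. The merge step runs in O(n) time where n is the total number of elements.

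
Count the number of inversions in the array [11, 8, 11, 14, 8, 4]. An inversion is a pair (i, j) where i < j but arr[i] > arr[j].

Finding inversions in [11, 8, 11, 14, 8, 4]:

(0, 1): arr[0]=11 > arr[1]=8
(0, 4): arr[0]=11 > arr[4]=8
(0, 5): arr[0]=11 > arr[5]=4
(1, 5): arr[1]=8 > arr[5]=4
(2, 4): arr[2]=11 > arr[4]=8
(2, 5): arr[2]=11 > arr[5]=4
(3, 4): arr[3]=14 > arr[4]=8
(3, 5): arr[3]=14 > arr[5]=4
(4, 5): arr[4]=8 > arr[5]=4

Total inversions: 9

The array has 9 inversion(s): (0,1), (0,4), (0,5), (1,5), (2,4), (2,5), (3,4), (3,5), (4,5). Each pair (i,j) satisfies i < j and arr[i] > arr[j].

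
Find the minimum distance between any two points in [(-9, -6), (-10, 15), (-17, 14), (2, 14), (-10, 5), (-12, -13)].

Computing all pairwise distances among 6 points:

d((-9, -6), (-10, 15)) = 21.0238
d((-9, -6), (-17, 14)) = 21.5407
d((-9, -6), (2, 14)) = 22.8254
d((-9, -6), (-10, 5)) = 11.0454
d((-9, -6), (-12, -13)) = 7.6158
d((-10, 15), (-17, 14)) = 7.0711 <-- minimum
d((-10, 15), (2, 14)) = 12.0416
d((-10, 15), (-10, 5)) = 10.0
d((-10, 15), (-12, -13)) = 28.0713
d((-17, 14), (2, 14)) = 19.0
d((-17, 14), (-10, 5)) = 11.4018
d((-17, 14), (-12, -13)) = 27.4591
d((2, 14), (-10, 5)) = 15.0
d((2, 14), (-12, -13)) = 30.4138
d((-10, 5), (-12, -13)) = 18.1108

Closest pair: (-10, 15) and (-17, 14) with distance 7.0711

The closest pair is (-10, 15) and (-17, 14) with Euclidean distance 7.0711. For 6 points, brute-force pairwise comparison is shown above. For large n, the divide-and-conquer algorithm (sort by x, recurse on halves, check the dividing strip) achieves O(n log n).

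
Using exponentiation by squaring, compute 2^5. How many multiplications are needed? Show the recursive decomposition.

Computing 2^5 by squaring (build up from 2^1; each line after the first costs one multiplication):

2^1 = 2
2^2 = (2^1)^2 = 2^2 = 4
2^4 = (2^2)^2 = 4^2 = 16
2^5 = 2 * 2^4 = 2 * 16 = 32

Result: 32
Multiplications needed: 3 (3 lines after 2^1)

2^5 = 32. Using exponentiation by squaring, this requires 3 multiplications. The key idea: if the exponent is even, square the half-power; if odd, multiply by the base once.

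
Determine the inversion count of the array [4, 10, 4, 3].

Finding inversions in [4, 10, 4, 3]:

(0, 3): arr[0]=4 > arr[3]=3
(1, 2): arr[1]=10 > arr[2]=4
(1, 3): arr[1]=10 > arr[3]=3
(2, 3): arr[2]=4 > arr[3]=3

Total inversions: 4

The array has 4 inversion(s): (0,3), (1,2), (1,3), (2,3). Each pair (i,j) satisfies i < j and arr[i] > arr[j].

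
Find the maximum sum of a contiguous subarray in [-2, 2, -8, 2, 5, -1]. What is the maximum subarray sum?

Using Kadane's algorithm on [-2, 2, -8, 2, 5, -1]:

Scanning through the array:
Position 1 (value 2): max_ending_here = 2, max_so_far = 2
Position 2 (value -8): max_ending_here = -6, max_so_far = 2
Position 3 (value 2): max_ending_here = 2, max_so_far = 2
Position 4 (value 5): max_ending_here = 7, max_so_far = 7
Position 5 (value -1): max_ending_here = 6, max_so_far = 7

Maximum subarray: [2, 5]
Maximum sum: 7

The maximum subarray is [2, 5] with sum 7. This subarray runs from index 3 to index 4.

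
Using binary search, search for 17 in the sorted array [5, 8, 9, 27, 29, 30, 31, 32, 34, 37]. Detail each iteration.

Binary search for 17 in [5, 8, 9, 27, 29, 30, 31, 32, 34, 37]:

lo=0, hi=9, mid=4, arr[mid]=29 -> 29 > 17, search left half
lo=0, hi=3, mid=1, arr[mid]=8 -> 8 < 17, search right half
lo=2, hi=3, mid=2, arr[mid]=9 -> 9 < 17, search right half
lo=3, hi=3, mid=3, arr[mid]=27 -> 27 > 17, search left half
lo=3 > hi=2, target 17 not found

Binary search determines that 17 is not in the array after 4 comparisons. The search space was exhausted without finding the target.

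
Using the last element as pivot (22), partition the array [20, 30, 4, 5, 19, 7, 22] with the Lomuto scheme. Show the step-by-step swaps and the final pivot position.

Lomuto partition with pivot = 22:

Initial array: [20, 30, 4, 5, 19, 7, 22]

arr[0]=20 <= 22: swap with position 0, array becomes [20, 30, 4, 5, 19, 7, 22]
arr[1]=30 > 22: no swap
arr[2]=4 <= 22: swap with position 1, array becomes [20, 4, 30, 5, 19, 7, 22]
arr[3]=5 <= 22: swap with position 2, array becomes [20, 4, 5, 30, 19, 7, 22]
arr[4]=19 <= 22: swap with position 3, array becomes [20, 4, 5, 19, 30, 7, 22]
arr[5]=7 <= 22: swap with position 4, array becomes [20, 4, 5, 19, 7, 30, 22]

Place pivot at position 5: [20, 4, 5, 19, 7, 22, 30]
Pivot position: 5

After partitioning with pivot 22, the array becomes [20, 4, 5, 19, 7, 22, 30]. The pivot is placed at index 5. All elements to the left of the pivot are <= 22, and all elements to the right are > 22.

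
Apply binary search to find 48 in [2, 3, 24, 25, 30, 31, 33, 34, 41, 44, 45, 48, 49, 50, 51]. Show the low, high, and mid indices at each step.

Binary search for 48 in [2, 3, 24, 25, 30, 31, 33, 34, 41, 44, 45, 48, 49, 50, 51]:

lo=0, hi=14, mid=7, arr[mid]=34 -> 34 < 48, search right half
lo=8, hi=14, mid=11, arr[mid]=48 -> Found target at index 11!

Binary search finds 48 at index 11 after 2 comparisons. The search repeatedly halves the search space by comparing with the middle element.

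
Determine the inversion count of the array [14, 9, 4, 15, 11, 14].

Finding inversions in [14, 9, 4, 15, 11, 14]:

(0, 1): arr[0]=14 > arr[1]=9
(0, 2): arr[0]=14 > arr[2]=4
(0, 4): arr[0]=14 > arr[4]=11
(1, 2): arr[1]=9 > arr[2]=4
(3, 4): arr[3]=15 > arr[4]=11
(3, 5): arr[3]=15 > arr[5]=14

Total inversions: 6

The array has 6 inversion(s): (0,1), (0,2), (0,4), (1,2), (3,4), (3,5). Each pair (i,j) satisfies i < j and arr[i] > arr[j].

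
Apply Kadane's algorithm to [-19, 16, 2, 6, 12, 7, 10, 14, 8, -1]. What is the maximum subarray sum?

Using Kadane's algorithm on [-19, 16, 2, 6, 12, 7, 10, 14, 8, -1]:

Scanning through the array:
Position 1 (value 16): max_ending_here = 16, max_so_far = 16
Position 2 (value 2): max_ending_here = 18, max_so_far = 18
Position 3 (value 6): max_ending_here = 24, max_so_far = 24
Position 4 (value 12): max_ending_here = 36, max_so_far = 36
Position 5 (value 7): max_ending_here = 43, max_so_far = 43
Position 6 (value 10): max_ending_here = 53, max_so_far = 53
Position 7 (value 14): max_ending_here = 67, max_so_far = 67
Position 8 (value 8): max_ending_here = 75, max_so_far = 75
Position 9 (value -1): max_ending_here = 74, max_so_far = 75

Maximum subarray: [16, 2, 6, 12, 7, 10, 14, 8]
Maximum sum: 75

The maximum subarray is [16, 2, 6, 12, 7, 10, 14, 8] with sum 75. This subarray runs from index 1 to index 8.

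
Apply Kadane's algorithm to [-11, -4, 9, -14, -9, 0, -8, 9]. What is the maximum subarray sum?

Using Kadane's algorithm on [-11, -4, 9, -14, -9, 0, -8, 9]:

Scanning through the array:
Position 1 (value -4): max_ending_here = -4, max_so_far = -4
Position 2 (value 9): max_ending_here = 9, max_so_far = 9
Position 3 (value -14): max_ending_here = -5, max_so_far = 9
Position 4 (value -9): max_ending_here = -9, max_so_far = 9
Position 5 (value 0): max_ending_here = 0, max_so_far = 9
Position 6 (value -8): max_ending_here = -8, max_so_far = 9
Position 7 (value 9): max_ending_here = 9, max_so_far = 9

Maximum subarray: [9]
Maximum sum: 9

The maximum subarray is [9] with sum 9. This subarray runs from index 2 to index 2.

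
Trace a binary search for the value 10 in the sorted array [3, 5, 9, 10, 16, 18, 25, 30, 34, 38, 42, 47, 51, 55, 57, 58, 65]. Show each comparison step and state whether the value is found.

Binary search for 10 in [3, 5, 9, 10, 16, 18, 25, 30, 34, 38, 42, 47, 51, 55, 57, 58, 65]:

lo=0, hi=16, mid=8, arr[mid]=34 -> 34 > 10, search left half
lo=0, hi=7, mid=3, arr[mid]=10 -> Found target at index 3!

Binary search finds 10 at index 3 after 2 comparisons. The search repeatedly halves the search space by comparing with the middle element.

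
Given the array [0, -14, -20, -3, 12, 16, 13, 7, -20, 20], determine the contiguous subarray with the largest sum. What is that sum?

Using Kadane's algorithm on [0, -14, -20, -3, 12, 16, 13, 7, -20, 20]:

Scanning through the array:
Position 1 (value -14): max_ending_here = -14, max_so_far = 0
Position 2 (value -20): max_ending_here = -20, max_so_far = 0
Position 3 (value -3): max_ending_here = -3, max_so_far = 0
Position 4 (value 12): max_ending_here = 12, max_so_far = 12
Position 5 (value 16): max_ending_here = 28, max_so_far = 28
Position 6 (value 13): max_ending_here = 41, max_so_far = 41
Position 7 (value 7): max_ending_here = 48, max_so_far = 48
Position 8 (value -20): max_ending_here = 28, max_so_far = 48
Position 9 (value 20): max_ending_here = 48, max_so_far = 48

Maximum subarray: [12, 16, 13, 7]
Maximum sum: 48

The maximum subarray is [12, 16, 13, 7] with sum 48. This subarray runs from index 4 to index 7.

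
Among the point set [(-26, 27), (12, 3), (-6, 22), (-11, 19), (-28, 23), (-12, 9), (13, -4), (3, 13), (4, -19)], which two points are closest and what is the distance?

Computing all pairwise distances among 9 points:

d((-26, 27), (12, 3)) = 44.9444
d((-26, 27), (-6, 22)) = 20.6155
d((-26, 27), (-11, 19)) = 17.0
d((-26, 27), (-28, 23)) = 4.4721 <-- minimum
d((-26, 27), (-12, 9)) = 22.8035
d((-26, 27), (13, -4)) = 49.8197
d((-26, 27), (3, 13)) = 32.2025
d((-26, 27), (4, -19)) = 54.9181
d((12, 3), (-6, 22)) = 26.1725
d((12, 3), (-11, 19)) = 28.0179
d((12, 3), (-28, 23)) = 44.7214
d((12, 3), (-12, 9)) = 24.7386
d((12, 3), (13, -4)) = 7.0711
d((12, 3), (3, 13)) = 13.4536
d((12, 3), (4, -19)) = 23.4094
d((-6, 22), (-11, 19)) = 5.831
d((-6, 22), (-28, 23)) = 22.0227
d((-6, 22), (-12, 9)) = 14.3178
d((-6, 22), (13, -4)) = 32.2025
d((-6, 22), (3, 13)) = 12.7279
d((-6, 22), (4, -19)) = 42.2019
d((-11, 19), (-28, 23)) = 17.4642
d((-11, 19), (-12, 9)) = 10.0499
d((-11, 19), (13, -4)) = 33.2415
d((-11, 19), (3, 13)) = 15.2315
d((-11, 19), (4, -19)) = 40.8534
d((-28, 23), (-12, 9)) = 21.2603
d((-28, 23), (13, -4)) = 49.0918
d((-28, 23), (3, 13)) = 32.573
d((-28, 23), (4, -19)) = 52.8015
d((-12, 9), (13, -4)) = 28.178
d((-12, 9), (3, 13)) = 15.5242
d((-12, 9), (4, -19)) = 32.249
d((13, -4), (3, 13)) = 19.7231
d((13, -4), (4, -19)) = 17.4929
d((3, 13), (4, -19)) = 32.0156

Closest pair: (-26, 27) and (-28, 23) with distance 4.4721

The closest pair is (-26, 27) and (-28, 23) with Euclidean distance 4.4721. For 9 points, brute-force pairwise comparison is shown above. For large n, the divide-and-conquer algorithm (sort by x, recurse on halves, check the dividing strip) achieves O(n log n).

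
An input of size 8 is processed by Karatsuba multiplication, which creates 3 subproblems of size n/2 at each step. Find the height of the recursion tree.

For divide and conquer with division factor 2:

Problem sizes at each level:
Level 0: 8
Level 1: 4
Level 2: 2
Level 3: 1

The root is level 0 and the size-1 base case is level 3 (the tree spans levels 0 through 3, i.e. 4 levels counting the root), so the depth is the number of divisions: log_2(8) = 3

The recursion tree depth is log_2(8) = 3. At each level, the problem size is divided by 2, so it takes 3 divisions to reduce to a base case of size 1. The algorithm makes 3 recursive calls at each level.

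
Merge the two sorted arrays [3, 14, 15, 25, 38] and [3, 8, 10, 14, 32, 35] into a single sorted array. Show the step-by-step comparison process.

Merging process:

Compare 3 vs 3: take 3 from left. Merged: [3]
Compare 14 vs 3: take 3 from right. Merged: [3, 3]
Compare 14 vs 8: take 8 from right. Merged: [3, 3, 8]
Compare 14 vs 10: take 10 from right. Merged: [3, 3, 8, 10]
Compare 14 vs 14: take 14 from left. Merged: [3, 3, 8, 10, 14]
Compare 15 vs 14: take 14 from right. Merged: [3, 3, 8, 10, 14, 14]
Compare 15 vs 32: take 15 from left. Merged: [3, 3, 8, 10, 14, 14, 15]
Compare 25 vs 32: take 25 from left. Merged: [3, 3, 8, 10, 14, 14, 15, 25]
Compare 38 vs 32: take 32 from right. Merged: [3, 3, 8, 10, 14, 14, 15, 25, 32]
Compare 38 vs 35: take 35 from right. Merged: [3, 3, 8, 10, 14, 14, 15, 25, 32, 35]
Append remaining from left: [38]. Merged: [3, 3, 8, 10, 14, 14, 15, 25, 32, 35, 38]

Final merged array: [3, 3, 8, 10, 14, 14, 15, 25, 32, 35, 38]
Total comparisons: 10

The merged array is [3, 3, 8, 10, 14, 14, 15, 25, 32, 35, 38], requiring 10 comparisons. The merge step runs in O(n) time where n is the total number of elements.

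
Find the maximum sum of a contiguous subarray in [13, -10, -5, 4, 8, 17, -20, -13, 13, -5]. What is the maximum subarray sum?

Using Kadane's algorithm on [13, -10, -5, 4, 8, 17, -20, -13, 13, -5]:

Scanning through the array:
Position 1 (value -10): max_ending_here = 3, max_so_far = 13
Position 2 (value -5): max_ending_here = -2, max_so_far = 13
Position 3 (value 4): max_ending_here = 4, max_so_far = 13
Position 4 (value 8): max_ending_here = 12, max_so_far = 13
Position 5 (value 17): max_ending_here = 29, max_so_far = 29
Position 6 (value -20): max_ending_here = 9, max_so_far = 29
Position 7 (value -13): max_ending_here = -4, max_so_far = 29
Position 8 (value 13): max_ending_here = 13, max_so_far = 29
Position 9 (value -5): max_ending_here = 8, max_so_far = 29

Maximum subarray: [4, 8, 17]
Maximum sum: 29

The maximum subarray is [4, 8, 17] with sum 29. This subarray runs from index 3 to index 5.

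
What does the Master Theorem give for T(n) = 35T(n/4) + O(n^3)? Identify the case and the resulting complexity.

Master Theorem for T(n) = 35T(n/4) + O(n^3):

a = 35, b = 4, c = 3
log_b(a) = log_4(35) = 2.5646

Case 3: c = 3 > log_4(35) = 2.5646
T(n) = O(n^3) = O(n^3)

For T(n) = 35T(n/4) + O(n^3): log_4(35) = 2.5646. This is Case 3 of the Master Theorem (c > log_b(a), work dominated by root), giving O(n^3).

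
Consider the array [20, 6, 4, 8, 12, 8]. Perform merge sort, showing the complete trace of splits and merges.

Merge sort trace:

Split: [20, 6, 4, 8, 12, 8] -> [20, 6, 4] and [8, 12, 8]
  Split: [20, 6, 4] -> [20] and [6, 4]
    Split: [6, 4] -> [6] and [4]
    Merge: [6] + [4] -> [4, 6]
  Merge: [20] + [4, 6] -> [4, 6, 20]
  Split: [8, 12, 8] -> [8] and [12, 8]
    Split: [12, 8] -> [12] and [8]
    Merge: [12] + [8] -> [8, 12]
  Merge: [8] + [8, 12] -> [8, 8, 12]
Merge: [4, 6, 20] + [8, 8, 12] -> [4, 6, 8, 8, 12, 20]

Final sorted array: [4, 6, 8, 8, 12, 20]

The merge sort proceeds by recursively splitting the array and merging sorted halves.
After all merges, the sorted array is [4, 6, 8, 8, 12, 20].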